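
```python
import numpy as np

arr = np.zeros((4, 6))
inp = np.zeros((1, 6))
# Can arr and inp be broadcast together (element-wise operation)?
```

Yes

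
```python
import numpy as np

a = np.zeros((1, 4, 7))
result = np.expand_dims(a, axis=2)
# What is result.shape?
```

(1, 4, 1, 7)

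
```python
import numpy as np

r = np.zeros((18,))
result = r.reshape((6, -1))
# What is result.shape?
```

(6, 3)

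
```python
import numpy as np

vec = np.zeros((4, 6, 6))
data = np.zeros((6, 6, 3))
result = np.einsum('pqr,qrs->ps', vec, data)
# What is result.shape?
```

(4, 3)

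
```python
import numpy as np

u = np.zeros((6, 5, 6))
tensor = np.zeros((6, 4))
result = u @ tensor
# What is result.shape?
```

(6, 5, 4)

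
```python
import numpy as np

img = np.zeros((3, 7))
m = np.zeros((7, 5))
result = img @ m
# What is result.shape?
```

(3, 5)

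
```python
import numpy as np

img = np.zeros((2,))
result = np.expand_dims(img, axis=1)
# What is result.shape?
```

(2, 1)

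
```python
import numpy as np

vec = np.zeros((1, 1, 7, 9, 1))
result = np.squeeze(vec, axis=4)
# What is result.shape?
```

(1, 1, 7, 9)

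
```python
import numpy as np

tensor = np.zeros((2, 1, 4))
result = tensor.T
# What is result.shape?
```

(4, 1, 2)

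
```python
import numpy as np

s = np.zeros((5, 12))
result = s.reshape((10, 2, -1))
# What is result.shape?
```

(10, 2, 3)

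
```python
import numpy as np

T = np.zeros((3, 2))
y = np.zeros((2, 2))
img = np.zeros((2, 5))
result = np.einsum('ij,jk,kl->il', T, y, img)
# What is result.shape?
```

(3, 5)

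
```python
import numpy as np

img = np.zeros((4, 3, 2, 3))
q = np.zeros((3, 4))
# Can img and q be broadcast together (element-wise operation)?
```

No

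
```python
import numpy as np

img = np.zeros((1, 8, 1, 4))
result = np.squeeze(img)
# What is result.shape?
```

(8, 4)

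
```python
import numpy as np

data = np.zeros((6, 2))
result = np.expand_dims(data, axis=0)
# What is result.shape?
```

(1, 6, 2)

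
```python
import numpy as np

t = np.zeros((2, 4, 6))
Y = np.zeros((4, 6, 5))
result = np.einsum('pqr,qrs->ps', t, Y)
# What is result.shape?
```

(2, 5)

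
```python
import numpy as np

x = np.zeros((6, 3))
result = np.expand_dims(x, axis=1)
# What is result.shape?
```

(6, 1, 3)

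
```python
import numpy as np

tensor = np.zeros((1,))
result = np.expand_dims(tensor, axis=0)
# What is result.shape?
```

(1, 1)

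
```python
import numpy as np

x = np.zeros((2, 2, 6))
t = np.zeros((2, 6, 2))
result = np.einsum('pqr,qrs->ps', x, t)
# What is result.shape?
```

(2, 2)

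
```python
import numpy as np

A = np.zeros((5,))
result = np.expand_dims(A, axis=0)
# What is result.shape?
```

(1, 5)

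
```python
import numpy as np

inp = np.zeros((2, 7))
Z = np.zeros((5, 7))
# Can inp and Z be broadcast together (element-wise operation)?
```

No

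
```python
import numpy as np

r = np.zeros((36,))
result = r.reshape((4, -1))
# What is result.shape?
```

(4, 9)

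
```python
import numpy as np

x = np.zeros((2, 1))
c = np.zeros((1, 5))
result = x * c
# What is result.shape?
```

(2, 5)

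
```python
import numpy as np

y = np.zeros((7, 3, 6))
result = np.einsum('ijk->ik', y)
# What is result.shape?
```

(7, 6)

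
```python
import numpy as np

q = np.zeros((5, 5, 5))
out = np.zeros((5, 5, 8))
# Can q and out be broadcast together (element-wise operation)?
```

No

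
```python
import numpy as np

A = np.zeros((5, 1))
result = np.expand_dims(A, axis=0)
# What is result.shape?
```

(1, 5, 1)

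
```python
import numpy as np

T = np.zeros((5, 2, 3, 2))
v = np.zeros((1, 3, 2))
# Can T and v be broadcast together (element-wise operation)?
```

Yes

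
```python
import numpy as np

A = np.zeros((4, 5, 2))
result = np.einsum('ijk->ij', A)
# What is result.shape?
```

(4, 5)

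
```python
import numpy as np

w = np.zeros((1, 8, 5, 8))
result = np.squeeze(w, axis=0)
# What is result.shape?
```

(8, 5, 8)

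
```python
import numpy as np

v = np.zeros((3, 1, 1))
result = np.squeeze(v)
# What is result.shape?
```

(3,)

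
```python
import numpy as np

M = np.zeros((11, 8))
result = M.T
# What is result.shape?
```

(8, 11)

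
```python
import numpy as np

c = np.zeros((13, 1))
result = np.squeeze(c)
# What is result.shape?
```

(13,)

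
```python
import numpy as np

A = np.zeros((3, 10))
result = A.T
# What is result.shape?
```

(10, 3)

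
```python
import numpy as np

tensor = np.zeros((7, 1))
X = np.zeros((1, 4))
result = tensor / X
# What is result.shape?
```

(7, 4)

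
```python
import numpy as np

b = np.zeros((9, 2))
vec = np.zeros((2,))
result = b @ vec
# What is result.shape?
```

(9,)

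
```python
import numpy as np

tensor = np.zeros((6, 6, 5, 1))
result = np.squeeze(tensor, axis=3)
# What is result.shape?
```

(6, 6, 5)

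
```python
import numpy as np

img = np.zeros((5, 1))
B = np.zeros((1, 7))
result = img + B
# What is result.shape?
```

(5, 7)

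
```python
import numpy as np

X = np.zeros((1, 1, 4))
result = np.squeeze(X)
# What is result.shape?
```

(4,)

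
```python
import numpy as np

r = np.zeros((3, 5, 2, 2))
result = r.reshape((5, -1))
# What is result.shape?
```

(5, 12)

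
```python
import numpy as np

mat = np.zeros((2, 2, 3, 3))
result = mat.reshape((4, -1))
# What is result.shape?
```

(4, 9)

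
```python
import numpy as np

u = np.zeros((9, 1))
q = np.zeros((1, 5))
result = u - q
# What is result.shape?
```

(9, 5)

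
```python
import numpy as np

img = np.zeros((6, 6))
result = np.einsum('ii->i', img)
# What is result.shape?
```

(6,)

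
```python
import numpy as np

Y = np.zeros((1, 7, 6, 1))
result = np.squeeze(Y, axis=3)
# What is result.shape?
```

(1, 7, 6)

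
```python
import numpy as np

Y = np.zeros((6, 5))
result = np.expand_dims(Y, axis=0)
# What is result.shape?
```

(1, 6, 5)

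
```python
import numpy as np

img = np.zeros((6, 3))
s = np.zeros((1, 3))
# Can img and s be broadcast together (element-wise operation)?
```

Yes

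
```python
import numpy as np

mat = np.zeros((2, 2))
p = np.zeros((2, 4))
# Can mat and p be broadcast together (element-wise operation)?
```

No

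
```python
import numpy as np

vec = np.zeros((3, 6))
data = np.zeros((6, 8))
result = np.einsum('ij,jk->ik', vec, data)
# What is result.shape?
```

(3, 8)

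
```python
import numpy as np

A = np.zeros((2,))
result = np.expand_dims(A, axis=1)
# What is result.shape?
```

(2, 1)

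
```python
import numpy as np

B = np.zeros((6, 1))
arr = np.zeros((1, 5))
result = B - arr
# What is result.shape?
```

(6, 5)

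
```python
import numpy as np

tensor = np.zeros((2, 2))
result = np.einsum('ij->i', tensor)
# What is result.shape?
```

(2,)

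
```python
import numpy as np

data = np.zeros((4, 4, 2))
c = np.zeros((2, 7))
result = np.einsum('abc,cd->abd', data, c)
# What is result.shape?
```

(4, 4, 7)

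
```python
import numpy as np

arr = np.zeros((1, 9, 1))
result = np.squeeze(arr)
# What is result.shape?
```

(9,)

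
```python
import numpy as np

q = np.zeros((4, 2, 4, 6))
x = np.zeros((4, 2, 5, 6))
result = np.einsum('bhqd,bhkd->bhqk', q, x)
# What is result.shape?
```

(4, 2, 4, 5)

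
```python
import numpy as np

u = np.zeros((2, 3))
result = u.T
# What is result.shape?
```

(3, 2)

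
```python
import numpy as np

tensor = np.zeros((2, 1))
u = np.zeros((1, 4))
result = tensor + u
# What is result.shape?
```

(2, 4)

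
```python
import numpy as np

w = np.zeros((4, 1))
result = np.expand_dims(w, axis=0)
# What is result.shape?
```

(1, 4, 1)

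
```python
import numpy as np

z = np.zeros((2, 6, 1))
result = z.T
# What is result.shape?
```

(1, 6, 2)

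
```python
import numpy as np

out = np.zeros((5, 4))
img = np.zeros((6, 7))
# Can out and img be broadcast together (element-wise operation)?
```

No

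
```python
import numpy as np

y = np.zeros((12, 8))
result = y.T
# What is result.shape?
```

(8, 12)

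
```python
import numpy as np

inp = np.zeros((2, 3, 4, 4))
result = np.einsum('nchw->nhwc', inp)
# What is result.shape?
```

(2, 4, 4, 3)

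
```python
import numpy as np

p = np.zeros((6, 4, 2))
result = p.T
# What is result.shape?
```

(2, 4, 6)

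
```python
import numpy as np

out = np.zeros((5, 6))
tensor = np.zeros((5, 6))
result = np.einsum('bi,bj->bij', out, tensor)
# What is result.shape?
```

(5, 6, 6)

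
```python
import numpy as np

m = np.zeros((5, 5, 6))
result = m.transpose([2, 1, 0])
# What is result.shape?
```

(6, 5, 5)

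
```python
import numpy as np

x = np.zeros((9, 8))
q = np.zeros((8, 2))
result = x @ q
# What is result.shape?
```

(9, 2)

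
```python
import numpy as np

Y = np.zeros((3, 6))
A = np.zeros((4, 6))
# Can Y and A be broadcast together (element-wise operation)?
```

No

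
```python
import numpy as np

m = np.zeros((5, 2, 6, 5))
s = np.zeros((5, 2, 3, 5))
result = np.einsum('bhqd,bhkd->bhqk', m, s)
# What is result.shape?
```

(5, 2, 6, 3)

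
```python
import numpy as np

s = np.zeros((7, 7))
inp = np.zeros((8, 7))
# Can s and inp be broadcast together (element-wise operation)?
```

No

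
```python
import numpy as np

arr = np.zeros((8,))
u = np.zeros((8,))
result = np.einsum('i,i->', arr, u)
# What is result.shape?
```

()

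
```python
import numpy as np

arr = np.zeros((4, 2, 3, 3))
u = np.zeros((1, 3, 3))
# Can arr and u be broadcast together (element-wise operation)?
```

Yes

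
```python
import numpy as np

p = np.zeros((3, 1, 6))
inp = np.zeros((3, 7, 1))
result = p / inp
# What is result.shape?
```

(3, 7, 6)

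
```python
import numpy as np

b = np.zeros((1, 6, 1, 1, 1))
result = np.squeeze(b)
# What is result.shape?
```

(6,)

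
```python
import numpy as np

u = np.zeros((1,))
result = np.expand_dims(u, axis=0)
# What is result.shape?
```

(1, 1)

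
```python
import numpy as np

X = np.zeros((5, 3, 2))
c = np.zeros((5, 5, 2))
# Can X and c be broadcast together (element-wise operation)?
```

No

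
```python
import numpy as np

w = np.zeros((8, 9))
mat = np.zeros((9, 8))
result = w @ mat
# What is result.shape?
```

(8, 8)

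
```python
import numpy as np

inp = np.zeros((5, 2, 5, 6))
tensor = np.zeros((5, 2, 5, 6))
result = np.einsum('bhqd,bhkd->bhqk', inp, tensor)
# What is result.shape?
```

(5, 2, 5, 5)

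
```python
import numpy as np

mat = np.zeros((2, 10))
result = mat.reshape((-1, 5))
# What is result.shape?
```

(4, 5)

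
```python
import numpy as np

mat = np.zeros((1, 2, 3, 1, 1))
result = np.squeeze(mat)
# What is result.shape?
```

(2, 3)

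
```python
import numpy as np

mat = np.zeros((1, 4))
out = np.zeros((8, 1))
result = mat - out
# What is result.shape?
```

(8, 4)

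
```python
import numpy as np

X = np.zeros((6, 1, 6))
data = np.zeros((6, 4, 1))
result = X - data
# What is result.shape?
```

(6, 4, 6)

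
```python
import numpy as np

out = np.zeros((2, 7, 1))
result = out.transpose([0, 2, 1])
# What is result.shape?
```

(2, 1, 7)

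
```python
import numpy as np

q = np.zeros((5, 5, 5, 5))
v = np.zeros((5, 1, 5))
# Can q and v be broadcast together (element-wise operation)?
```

Yes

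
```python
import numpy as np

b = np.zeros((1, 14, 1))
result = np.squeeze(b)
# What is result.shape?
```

(14,)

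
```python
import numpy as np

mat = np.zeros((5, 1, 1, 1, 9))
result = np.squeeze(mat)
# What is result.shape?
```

(5, 9)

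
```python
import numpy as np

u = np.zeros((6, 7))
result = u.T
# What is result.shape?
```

(7, 6)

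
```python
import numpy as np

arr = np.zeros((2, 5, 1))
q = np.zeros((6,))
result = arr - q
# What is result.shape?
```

(2, 5, 6)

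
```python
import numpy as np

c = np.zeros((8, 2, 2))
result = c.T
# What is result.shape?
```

(2, 2, 8)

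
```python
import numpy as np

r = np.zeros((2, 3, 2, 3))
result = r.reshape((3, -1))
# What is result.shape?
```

(3, 12)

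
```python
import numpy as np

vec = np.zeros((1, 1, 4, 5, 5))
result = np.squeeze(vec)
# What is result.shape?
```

(4, 5, 5)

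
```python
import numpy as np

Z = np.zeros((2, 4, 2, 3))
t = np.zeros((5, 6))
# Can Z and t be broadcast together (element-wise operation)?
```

No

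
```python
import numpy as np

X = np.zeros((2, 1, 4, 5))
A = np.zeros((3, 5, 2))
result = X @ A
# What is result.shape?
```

(2, 3, 4, 2)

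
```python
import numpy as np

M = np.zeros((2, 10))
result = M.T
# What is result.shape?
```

(10, 2)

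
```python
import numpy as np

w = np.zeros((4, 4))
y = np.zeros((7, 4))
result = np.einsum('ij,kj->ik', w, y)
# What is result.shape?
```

(4, 7)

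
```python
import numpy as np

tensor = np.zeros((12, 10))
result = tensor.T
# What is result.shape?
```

(10, 12)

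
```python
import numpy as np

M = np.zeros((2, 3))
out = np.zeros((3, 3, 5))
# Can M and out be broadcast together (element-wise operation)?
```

No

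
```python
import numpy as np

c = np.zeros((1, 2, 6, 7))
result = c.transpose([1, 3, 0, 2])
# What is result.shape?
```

(2, 7, 1, 6)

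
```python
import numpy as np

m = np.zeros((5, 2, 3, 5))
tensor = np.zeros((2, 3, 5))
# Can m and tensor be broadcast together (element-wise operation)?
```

Yes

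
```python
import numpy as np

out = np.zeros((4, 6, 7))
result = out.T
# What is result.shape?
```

(7, 6, 4)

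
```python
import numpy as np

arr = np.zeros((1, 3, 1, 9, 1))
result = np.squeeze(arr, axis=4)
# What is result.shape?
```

(1, 3, 1, 9)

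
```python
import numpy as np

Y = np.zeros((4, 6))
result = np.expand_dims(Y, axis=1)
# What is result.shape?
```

(4, 1, 6)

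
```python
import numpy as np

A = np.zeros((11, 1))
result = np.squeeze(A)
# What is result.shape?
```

(11,)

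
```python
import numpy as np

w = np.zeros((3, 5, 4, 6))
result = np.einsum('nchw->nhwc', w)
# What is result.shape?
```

(3, 4, 6, 5)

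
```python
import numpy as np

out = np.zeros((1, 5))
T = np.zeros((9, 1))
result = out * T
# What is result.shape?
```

(9, 5)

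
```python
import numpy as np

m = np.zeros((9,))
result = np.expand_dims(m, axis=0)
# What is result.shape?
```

(1, 9)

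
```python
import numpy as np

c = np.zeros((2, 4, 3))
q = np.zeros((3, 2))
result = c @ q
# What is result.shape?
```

(2, 4, 2)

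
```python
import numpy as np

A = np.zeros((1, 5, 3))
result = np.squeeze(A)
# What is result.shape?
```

(5, 3)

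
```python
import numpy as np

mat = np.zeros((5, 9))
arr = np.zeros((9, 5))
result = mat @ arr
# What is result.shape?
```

(5, 5)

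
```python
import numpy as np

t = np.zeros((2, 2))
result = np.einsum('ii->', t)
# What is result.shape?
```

()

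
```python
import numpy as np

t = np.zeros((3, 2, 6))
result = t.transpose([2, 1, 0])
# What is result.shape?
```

(6, 2, 3)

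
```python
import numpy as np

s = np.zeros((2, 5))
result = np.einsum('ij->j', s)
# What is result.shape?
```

(5,)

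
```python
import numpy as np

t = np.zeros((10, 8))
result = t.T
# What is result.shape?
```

(8, 10)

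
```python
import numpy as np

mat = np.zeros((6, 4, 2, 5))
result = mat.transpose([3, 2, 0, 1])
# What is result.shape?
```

(5, 2, 6, 4)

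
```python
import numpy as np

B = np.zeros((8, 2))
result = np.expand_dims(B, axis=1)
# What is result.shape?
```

(8, 1, 2)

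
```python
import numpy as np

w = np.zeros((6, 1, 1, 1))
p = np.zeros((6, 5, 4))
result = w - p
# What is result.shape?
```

(6, 6, 5, 4)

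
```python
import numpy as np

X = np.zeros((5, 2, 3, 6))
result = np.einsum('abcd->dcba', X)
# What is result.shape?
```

(6, 3, 2, 5)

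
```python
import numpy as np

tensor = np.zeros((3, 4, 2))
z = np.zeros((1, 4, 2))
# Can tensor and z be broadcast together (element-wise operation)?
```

Yes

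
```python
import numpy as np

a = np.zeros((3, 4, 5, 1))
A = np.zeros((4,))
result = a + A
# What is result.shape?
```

(3, 4, 5, 4)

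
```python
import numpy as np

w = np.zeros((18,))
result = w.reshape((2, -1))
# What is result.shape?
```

(2, 9)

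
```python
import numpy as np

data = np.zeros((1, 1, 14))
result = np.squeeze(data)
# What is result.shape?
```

(14,)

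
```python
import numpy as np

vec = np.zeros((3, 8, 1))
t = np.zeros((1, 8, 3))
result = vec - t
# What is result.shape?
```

(3, 8, 3)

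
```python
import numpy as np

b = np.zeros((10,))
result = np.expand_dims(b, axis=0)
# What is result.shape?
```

(1, 10)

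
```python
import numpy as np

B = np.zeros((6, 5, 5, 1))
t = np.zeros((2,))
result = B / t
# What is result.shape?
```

(6, 5, 5, 2)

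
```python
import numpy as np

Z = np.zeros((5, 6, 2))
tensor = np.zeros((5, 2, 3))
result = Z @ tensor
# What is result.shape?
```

(5, 6, 3)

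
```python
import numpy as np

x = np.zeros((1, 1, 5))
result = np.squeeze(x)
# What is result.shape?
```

(5,)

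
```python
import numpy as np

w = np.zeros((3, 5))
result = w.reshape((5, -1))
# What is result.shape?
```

(5, 3)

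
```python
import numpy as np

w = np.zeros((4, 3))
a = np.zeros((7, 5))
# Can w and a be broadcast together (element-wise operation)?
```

No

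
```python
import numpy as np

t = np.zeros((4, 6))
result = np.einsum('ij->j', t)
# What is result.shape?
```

(6,)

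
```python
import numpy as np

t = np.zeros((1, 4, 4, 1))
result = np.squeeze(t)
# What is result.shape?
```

(4, 4)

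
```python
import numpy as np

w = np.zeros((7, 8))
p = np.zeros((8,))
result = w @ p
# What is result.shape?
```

(7,)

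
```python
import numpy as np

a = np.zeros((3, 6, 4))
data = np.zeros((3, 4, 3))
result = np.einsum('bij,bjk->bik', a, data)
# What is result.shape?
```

(3, 6, 3)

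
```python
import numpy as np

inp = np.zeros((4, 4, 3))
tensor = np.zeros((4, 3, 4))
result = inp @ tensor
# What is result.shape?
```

(4, 4, 4)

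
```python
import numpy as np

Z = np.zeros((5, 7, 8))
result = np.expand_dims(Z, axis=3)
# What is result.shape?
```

(5, 7, 8, 1)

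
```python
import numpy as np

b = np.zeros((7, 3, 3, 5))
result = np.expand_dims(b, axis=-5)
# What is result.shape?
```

(1, 7, 3, 3, 5)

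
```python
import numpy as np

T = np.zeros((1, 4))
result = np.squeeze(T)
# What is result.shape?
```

(4,)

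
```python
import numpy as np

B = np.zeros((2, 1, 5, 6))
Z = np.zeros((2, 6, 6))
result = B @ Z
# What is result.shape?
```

(2, 2, 5, 6)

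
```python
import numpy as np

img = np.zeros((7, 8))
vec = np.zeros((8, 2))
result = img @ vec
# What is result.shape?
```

(7, 2)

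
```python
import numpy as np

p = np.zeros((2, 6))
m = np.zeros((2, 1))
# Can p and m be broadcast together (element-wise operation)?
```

Yes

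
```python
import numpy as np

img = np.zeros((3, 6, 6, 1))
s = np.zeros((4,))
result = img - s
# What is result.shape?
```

(3, 6, 6, 4)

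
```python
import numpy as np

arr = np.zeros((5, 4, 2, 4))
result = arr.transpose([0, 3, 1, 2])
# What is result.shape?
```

(5, 4, 4, 2)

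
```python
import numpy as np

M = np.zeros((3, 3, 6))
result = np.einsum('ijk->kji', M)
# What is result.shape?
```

(6, 3, 3)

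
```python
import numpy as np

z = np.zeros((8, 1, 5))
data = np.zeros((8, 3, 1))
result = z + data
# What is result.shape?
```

(8, 3, 5)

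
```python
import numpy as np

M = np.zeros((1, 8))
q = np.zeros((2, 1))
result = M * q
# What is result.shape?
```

(2, 8)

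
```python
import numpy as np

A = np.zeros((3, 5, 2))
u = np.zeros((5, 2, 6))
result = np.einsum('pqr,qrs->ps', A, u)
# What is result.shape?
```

(3, 6)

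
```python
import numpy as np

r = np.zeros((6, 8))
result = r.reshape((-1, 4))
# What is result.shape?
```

(12, 4)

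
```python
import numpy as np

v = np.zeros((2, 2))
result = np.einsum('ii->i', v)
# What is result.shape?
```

(2,)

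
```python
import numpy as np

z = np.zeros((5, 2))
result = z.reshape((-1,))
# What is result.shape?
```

(10,)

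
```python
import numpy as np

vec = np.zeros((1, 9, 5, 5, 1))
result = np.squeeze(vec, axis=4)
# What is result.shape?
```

(1, 9, 5, 5)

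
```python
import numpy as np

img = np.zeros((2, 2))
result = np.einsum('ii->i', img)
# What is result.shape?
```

(2,)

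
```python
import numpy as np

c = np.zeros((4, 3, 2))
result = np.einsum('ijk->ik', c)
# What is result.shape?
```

(4, 2)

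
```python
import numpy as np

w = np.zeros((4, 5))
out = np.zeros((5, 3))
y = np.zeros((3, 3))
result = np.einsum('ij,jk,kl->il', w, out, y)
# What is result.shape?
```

(4, 3)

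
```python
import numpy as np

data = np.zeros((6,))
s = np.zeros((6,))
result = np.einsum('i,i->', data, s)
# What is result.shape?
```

()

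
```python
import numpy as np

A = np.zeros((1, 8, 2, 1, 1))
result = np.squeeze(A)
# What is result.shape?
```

(8, 2)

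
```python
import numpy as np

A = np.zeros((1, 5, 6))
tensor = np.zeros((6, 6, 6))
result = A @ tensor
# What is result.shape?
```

(6, 5, 6)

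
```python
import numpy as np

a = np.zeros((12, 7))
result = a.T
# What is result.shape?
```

(7, 12)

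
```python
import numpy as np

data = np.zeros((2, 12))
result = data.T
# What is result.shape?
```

(12, 2)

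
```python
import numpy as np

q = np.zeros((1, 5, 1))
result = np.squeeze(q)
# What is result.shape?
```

(5,)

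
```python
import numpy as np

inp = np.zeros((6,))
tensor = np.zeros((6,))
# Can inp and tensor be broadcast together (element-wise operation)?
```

Yes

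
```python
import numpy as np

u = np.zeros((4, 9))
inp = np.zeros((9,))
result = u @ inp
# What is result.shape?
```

(4,)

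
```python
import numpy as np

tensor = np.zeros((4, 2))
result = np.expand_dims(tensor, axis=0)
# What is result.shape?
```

(1, 4, 2)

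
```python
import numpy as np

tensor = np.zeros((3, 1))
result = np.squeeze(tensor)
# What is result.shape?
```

(3,)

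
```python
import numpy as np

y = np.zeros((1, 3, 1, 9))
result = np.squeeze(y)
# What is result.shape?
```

(3, 9)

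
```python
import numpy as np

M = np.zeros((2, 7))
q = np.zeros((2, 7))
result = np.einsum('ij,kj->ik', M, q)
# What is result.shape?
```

(2, 2)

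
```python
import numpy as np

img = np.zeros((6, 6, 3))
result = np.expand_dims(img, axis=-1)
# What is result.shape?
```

(6, 6, 3, 1)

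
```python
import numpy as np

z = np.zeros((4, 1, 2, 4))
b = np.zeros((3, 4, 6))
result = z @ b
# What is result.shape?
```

(4, 3, 2, 6)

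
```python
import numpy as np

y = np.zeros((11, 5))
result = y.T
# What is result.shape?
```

(5, 11)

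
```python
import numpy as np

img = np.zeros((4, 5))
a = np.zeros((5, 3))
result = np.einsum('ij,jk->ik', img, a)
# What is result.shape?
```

(4, 3)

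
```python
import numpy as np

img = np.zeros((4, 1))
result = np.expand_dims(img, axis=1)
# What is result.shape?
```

(4, 1, 1)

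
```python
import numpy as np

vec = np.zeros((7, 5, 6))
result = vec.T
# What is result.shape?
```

(6, 5, 7)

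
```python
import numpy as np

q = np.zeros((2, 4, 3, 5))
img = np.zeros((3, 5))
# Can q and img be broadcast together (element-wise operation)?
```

Yes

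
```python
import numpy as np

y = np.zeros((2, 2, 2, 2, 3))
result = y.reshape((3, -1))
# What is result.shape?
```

(3, 16)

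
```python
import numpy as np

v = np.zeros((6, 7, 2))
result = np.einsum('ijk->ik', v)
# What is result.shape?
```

(6, 2)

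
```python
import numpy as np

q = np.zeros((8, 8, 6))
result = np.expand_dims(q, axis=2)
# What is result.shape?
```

(8, 8, 1, 6)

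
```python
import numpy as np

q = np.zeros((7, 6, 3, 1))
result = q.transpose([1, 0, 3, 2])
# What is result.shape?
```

(6, 7, 1, 3)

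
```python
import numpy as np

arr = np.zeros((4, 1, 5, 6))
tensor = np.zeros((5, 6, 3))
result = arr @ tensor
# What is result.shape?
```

(4, 5, 5, 3)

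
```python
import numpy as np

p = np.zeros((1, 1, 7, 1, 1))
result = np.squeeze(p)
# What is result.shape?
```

(7,)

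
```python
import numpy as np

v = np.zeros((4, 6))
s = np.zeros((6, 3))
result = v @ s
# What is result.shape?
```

(4, 3)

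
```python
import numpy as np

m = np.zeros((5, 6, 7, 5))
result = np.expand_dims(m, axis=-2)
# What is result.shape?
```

(5, 6, 7, 1, 5)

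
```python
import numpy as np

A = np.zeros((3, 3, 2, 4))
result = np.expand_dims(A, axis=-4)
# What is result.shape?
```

(3, 1, 3, 2, 4)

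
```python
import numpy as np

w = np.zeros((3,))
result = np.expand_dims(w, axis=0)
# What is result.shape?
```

(1, 3)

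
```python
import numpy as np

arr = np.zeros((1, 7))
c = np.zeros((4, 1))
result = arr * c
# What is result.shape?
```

(4, 7)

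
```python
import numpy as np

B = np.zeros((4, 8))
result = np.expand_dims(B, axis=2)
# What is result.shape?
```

(4, 8, 1)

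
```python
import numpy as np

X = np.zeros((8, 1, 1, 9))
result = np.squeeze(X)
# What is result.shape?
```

(8, 9)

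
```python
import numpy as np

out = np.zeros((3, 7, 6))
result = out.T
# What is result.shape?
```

(6, 7, 3)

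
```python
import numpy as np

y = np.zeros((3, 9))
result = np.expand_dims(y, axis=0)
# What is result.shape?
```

(1, 3, 9)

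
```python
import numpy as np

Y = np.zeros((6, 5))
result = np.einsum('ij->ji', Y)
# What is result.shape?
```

(5, 6)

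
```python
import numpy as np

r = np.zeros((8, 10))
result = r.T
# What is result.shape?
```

(10, 8)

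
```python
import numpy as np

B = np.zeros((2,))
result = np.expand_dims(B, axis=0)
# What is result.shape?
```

(1, 2)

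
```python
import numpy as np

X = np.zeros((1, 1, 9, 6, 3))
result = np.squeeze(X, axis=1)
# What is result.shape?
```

(1, 9, 6, 3)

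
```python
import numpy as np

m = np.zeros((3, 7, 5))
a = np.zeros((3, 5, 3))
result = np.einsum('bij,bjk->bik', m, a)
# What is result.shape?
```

(3, 7, 3)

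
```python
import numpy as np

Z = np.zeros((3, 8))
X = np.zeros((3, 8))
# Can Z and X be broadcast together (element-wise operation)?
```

Yes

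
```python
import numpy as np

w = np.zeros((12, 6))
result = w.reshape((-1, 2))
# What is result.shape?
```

(36, 2)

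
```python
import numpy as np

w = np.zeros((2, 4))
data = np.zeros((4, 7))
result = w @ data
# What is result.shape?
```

(2, 7)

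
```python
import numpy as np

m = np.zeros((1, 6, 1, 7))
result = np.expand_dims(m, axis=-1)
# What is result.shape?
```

(1, 6, 1, 7, 1)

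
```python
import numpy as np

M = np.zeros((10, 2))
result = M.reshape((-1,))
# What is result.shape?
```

(20,)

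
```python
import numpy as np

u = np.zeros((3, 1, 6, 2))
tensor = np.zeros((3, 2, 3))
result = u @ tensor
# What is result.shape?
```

(3, 3, 6, 3)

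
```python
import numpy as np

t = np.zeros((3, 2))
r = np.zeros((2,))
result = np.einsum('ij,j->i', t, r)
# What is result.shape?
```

(3,)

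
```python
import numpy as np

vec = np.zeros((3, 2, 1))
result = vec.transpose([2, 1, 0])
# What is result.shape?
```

(1, 2, 3)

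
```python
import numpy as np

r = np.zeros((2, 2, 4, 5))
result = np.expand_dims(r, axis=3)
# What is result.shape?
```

(2, 2, 4, 1, 5)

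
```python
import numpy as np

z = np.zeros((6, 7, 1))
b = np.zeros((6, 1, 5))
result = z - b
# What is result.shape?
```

(6, 7, 5)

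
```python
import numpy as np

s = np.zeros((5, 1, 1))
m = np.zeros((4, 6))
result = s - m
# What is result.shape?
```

(5, 4, 6)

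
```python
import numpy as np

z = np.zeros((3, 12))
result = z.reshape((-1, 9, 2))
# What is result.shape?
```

(2, 9, 2)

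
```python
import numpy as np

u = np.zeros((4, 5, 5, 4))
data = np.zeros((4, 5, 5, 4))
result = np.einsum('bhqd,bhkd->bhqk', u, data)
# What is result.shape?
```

(4, 5, 5, 5)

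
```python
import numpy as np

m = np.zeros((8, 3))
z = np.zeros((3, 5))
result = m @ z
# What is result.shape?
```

(8, 5)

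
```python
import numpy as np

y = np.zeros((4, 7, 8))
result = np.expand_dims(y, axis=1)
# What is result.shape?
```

(4, 1, 7, 8)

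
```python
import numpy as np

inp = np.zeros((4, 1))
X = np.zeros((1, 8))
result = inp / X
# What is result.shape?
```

(4, 8)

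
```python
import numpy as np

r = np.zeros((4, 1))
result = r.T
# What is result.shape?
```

(1, 4)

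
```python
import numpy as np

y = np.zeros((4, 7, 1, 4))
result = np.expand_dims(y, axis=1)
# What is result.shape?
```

(4, 1, 7, 1, 4)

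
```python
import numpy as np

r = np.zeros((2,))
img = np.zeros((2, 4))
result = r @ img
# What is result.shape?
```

(4,)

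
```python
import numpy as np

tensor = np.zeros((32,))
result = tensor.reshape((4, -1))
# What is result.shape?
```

(4, 8)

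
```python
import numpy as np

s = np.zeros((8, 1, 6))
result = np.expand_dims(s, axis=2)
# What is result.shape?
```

(8, 1, 1, 6)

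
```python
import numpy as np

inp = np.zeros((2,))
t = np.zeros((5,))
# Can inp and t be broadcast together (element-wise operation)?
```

No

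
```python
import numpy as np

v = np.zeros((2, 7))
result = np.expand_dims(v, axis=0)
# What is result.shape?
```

(1, 2, 7)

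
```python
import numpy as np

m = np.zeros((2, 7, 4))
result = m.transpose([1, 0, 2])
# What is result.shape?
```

(7, 2, 4)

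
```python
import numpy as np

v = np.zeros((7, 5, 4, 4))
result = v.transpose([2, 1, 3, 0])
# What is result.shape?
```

(4, 5, 4, 7)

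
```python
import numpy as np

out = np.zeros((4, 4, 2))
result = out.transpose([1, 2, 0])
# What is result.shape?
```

(4, 2, 4)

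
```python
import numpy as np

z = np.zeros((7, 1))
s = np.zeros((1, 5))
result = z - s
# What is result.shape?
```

(7, 5)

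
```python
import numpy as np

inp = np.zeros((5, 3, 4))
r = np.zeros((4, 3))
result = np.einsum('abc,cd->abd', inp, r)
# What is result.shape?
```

(5, 3, 3)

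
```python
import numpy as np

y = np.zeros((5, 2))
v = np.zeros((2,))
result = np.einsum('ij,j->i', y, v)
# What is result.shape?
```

(5,)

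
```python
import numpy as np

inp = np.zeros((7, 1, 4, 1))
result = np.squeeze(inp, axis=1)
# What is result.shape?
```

(7, 4, 1)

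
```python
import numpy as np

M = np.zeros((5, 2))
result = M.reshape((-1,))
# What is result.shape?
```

(10,)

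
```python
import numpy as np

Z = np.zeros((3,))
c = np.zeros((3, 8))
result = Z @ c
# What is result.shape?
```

(8,)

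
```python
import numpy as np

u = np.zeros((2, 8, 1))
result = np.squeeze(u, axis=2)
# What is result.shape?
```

(2, 8)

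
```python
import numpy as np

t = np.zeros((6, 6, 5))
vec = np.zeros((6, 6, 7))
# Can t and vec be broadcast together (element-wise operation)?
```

No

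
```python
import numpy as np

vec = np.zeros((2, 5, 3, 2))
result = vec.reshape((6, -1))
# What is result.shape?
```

(6, 10)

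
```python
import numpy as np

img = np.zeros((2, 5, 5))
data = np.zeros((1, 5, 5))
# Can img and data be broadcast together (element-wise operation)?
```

Yes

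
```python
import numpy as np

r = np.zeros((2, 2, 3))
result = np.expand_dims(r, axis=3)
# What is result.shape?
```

(2, 2, 3, 1)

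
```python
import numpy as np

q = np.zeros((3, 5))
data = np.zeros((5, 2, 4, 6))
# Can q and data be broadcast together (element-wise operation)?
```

No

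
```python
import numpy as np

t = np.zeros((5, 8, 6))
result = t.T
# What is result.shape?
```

(6, 8, 5)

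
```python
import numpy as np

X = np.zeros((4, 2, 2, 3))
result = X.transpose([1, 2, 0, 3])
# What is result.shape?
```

(2, 2, 4, 3)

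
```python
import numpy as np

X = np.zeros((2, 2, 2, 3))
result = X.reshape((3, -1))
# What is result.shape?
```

(3, 8)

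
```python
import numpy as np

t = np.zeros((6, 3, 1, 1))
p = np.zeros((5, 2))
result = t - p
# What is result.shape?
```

(6, 3, 5, 2)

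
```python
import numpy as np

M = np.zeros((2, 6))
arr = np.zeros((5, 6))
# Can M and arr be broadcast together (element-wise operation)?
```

No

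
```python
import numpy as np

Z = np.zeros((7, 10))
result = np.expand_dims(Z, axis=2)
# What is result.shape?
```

(7, 10, 1)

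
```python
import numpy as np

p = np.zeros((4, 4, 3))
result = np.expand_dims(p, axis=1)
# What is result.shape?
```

(4, 1, 4, 3)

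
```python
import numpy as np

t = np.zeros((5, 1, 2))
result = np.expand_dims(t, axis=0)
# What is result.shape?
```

(1, 5, 1, 2)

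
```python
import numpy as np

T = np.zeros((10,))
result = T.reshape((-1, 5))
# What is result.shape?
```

(2, 5)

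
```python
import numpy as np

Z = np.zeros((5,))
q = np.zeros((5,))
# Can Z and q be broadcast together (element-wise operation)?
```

Yes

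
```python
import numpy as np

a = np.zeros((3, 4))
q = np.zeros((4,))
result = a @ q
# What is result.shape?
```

(3,)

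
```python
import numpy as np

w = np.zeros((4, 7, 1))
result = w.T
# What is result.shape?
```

(1, 7, 4)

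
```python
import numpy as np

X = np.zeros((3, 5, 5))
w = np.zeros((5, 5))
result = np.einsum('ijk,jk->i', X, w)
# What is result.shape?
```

(3,)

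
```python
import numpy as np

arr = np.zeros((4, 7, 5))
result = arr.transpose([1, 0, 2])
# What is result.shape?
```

(7, 4, 5)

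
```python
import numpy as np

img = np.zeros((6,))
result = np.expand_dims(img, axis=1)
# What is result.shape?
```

(6, 1)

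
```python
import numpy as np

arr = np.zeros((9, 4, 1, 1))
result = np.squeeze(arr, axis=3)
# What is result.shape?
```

(9, 4, 1)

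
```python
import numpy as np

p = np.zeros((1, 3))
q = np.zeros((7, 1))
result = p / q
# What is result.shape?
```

(7, 3)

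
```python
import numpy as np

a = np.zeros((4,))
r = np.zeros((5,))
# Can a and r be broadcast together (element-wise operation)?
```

No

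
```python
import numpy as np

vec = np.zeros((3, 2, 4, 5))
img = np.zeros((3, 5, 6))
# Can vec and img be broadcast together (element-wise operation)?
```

No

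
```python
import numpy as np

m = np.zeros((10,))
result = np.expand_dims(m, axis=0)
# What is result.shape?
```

(1, 10)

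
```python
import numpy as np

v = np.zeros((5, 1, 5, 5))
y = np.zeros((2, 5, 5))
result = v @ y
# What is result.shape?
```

(5, 2, 5, 5)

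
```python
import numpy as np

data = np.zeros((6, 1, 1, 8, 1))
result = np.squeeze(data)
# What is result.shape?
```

(6, 8)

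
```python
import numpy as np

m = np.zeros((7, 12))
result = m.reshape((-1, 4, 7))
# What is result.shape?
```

(3, 4, 7)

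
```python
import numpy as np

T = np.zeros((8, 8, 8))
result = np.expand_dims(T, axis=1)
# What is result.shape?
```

(8, 1, 8, 8)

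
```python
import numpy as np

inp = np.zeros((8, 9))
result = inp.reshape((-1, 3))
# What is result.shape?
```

(24, 3)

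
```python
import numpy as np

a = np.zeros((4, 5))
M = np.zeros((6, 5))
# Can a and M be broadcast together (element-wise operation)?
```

No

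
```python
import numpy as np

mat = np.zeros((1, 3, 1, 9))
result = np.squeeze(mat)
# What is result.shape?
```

(3, 9)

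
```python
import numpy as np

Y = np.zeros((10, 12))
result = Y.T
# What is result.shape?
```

(12, 10)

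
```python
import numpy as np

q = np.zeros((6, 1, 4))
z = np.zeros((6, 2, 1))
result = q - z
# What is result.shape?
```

(6, 2, 4)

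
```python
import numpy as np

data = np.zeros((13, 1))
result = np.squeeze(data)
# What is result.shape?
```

(13,)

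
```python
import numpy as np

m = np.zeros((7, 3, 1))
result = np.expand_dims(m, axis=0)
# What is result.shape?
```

(1, 7, 3, 1)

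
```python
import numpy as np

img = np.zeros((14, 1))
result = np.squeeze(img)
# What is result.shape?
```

(14,)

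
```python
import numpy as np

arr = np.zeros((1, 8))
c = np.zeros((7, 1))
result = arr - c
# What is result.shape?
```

(7, 8)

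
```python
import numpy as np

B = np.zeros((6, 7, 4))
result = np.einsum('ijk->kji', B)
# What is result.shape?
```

(4, 7, 6)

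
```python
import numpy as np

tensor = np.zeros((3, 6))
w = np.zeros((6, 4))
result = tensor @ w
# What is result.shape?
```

(3, 4)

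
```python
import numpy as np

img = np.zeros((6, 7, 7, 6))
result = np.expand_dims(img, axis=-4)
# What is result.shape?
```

(6, 1, 7, 7, 6)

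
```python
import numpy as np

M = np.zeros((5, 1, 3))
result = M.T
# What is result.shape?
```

(3, 1, 5)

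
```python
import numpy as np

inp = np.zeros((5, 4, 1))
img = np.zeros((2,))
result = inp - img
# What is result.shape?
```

(5, 4, 2)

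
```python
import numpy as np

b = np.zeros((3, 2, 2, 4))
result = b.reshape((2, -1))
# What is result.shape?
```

(2, 24)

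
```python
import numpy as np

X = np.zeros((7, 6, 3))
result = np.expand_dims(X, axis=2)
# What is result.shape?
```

(7, 6, 1, 3)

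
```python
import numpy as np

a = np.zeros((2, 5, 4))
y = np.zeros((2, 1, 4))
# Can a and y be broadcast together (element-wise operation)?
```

Yes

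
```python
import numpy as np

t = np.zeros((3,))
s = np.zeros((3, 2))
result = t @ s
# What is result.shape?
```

(2,)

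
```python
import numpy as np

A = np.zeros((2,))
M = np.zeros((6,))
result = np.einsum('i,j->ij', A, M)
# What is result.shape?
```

(2, 6)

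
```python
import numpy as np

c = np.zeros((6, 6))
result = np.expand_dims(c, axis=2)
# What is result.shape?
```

(6, 6, 1)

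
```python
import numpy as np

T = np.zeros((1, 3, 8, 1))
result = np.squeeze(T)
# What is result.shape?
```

(3, 8)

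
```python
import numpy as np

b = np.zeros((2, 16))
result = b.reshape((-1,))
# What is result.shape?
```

(32,)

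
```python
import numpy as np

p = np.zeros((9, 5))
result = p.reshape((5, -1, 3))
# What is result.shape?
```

(5, 3, 3)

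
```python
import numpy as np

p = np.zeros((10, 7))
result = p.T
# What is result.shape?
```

(7, 10)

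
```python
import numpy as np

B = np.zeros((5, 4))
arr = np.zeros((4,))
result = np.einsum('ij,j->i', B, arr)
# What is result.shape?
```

(5,)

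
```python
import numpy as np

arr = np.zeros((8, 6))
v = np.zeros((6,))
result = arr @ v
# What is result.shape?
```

(8,)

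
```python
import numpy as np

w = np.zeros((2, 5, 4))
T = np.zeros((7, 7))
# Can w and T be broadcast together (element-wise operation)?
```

No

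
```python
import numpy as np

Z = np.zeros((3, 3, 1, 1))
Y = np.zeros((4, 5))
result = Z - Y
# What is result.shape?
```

(3, 3, 4, 5)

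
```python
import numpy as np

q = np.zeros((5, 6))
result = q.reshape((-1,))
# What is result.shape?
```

(30,)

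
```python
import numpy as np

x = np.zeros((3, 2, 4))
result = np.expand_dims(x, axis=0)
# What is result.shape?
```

(1, 3, 2, 4)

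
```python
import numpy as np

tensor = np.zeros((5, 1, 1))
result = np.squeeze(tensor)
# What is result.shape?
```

(5,)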